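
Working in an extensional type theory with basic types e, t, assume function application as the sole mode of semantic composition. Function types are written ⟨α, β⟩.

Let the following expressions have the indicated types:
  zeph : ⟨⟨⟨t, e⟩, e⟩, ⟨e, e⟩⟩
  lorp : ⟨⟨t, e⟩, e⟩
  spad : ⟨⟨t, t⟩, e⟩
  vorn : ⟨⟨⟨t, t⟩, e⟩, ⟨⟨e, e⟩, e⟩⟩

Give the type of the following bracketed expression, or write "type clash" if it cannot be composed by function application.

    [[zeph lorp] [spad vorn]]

[zeph lorp]: ⟨⟨⟨t, e⟩, e⟩, ⟨e, e⟩⟩ applied to ⟨⟨t, e⟩, e⟩ yields ⟨e, e⟩.
[spad vorn]: ⟨⟨⟨t, t⟩, e⟩, ⟨⟨e, e⟩, e⟩⟩ applied to ⟨⟨t, t⟩, e⟩ yields ⟨⟨e, e⟩, e⟩.
[[zeph lorp] [spad vorn]]: ⟨⟨e, e⟩, e⟩ applied to ⟨e, e⟩ yields e.

e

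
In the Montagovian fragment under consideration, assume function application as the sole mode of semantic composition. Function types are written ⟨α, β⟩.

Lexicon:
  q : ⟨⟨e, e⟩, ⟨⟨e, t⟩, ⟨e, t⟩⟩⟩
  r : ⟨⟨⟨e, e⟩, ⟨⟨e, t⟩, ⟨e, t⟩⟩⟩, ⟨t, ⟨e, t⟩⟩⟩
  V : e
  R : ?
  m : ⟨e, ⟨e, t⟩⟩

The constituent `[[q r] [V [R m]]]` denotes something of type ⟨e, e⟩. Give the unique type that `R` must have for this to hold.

[[q r] [V [R m]]] is required to be ⟨e, e⟩. [q r] : ⟨t, ⟨e, t⟩⟩ cannot yield ⟨e, e⟩ as functor, so [V [R m]] : ⟨⟨t, ⟨e, t⟩⟩, ⟨e, e⟩⟩.
[V [R m]] is required to be ⟨⟨t, ⟨e, t⟩⟩, ⟨e, e⟩⟩. V : e cannot yield ⟨⟨t, ⟨e, t⟩⟩, ⟨e, e⟩⟩ as functor, so [R m] : ⟨e, ⟨⟨t, ⟨e, t⟩⟩, ⟨e, e⟩⟩⟩.
[R m] is required to be ⟨e, ⟨⟨t, ⟨e, t⟩⟩, ⟨e, e⟩⟩⟩. m : ⟨e, ⟨e, t⟩⟩ cannot yield ⟨e, ⟨⟨t, ⟨e, t⟩⟩, ⟨e, e⟩⟩⟩ as functor, so R : ⟨⟨e, ⟨e, t⟩⟩, ⟨e, ⟨⟨t, ⟨e, t⟩⟩, ⟨e, e⟩⟩⟩⟩.

⟨⟨e, ⟨e, t⟩⟩, ⟨e, ⟨⟨t, ⟨e, t⟩⟩, ⟨e, e⟩⟩⟩⟩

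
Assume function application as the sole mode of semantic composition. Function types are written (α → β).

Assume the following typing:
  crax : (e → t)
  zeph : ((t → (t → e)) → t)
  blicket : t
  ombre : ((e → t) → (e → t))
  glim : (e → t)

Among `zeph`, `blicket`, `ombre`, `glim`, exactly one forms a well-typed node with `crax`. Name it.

zeph : ((t → (t → e)) → t) — crax needs e; zeph needs (t → (t → e)); neither fits.
blicket : t — crax needs e; blicket needs nothing (atomic); neither fits.
ombre — combines: ombre : ((e → t) → (e → t)) takes crax : (e → t) as argument, giving (e → t).
glim : (e → t) — crax needs e; glim needs e; neither fits.

ombre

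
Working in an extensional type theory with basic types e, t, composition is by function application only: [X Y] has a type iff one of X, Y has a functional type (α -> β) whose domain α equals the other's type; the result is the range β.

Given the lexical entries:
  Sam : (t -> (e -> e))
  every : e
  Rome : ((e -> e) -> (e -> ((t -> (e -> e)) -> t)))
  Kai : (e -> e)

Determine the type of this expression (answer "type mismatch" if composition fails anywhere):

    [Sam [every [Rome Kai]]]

[Rome Kai]: ((e -> e) -> (e -> ((t -> (e -> e)) -> t))) applied to (e -> e) yields (e -> ((t -> (e -> e)) -> t)).
[every [Rome Kai]]: (e -> ((t -> (e -> e)) -> t)) applied to e yields ((t -> (e -> e)) -> t).
[Sam [every [Rome Kai]]]: ((t -> (e -> e)) -> t) applied to (t -> (e -> e)) yields t.

t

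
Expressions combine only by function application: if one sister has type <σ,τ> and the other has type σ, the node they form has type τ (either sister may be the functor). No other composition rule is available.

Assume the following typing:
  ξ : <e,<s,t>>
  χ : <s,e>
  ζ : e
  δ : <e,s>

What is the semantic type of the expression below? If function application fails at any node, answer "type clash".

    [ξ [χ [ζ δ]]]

At [ζ δ], δ : <e,s> takes ζ : e, giving s.
At [χ [ζ δ]], χ : <s,e> takes [ζ δ] : s, giving e.
At [ξ [χ [ζ δ]]], ξ : <e,<s,t>> takes [χ [ζ δ]] : e, giving <s,t>.

<s,t>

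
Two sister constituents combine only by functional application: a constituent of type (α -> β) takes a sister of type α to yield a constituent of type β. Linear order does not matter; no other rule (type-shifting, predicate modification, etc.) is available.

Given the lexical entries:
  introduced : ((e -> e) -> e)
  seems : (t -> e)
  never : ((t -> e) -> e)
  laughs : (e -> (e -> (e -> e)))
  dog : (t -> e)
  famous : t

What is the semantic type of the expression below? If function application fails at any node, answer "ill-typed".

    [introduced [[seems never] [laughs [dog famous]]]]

[seems never]: never is ((t -> e) -> e), seems is (t -> e); result e.
[dog famous]: dog is (t -> e), famous is t; result e.
[laughs [dog famous]]: laughs is (e -> (e -> (e -> e))), [dog famous] is e; result (e -> (e -> e)).
[[seems never] [laughs [dog famous]]]: [laughs [dog famous]] is (e -> (e -> e)), [seems never] is e; result (e -> e).
[introduced [[seems never] [laughs [dog famous]]]]: introduced is ((e -> e) -> e), [[seems never] [laughs [dog famous]]] is (e -> e); result e.

e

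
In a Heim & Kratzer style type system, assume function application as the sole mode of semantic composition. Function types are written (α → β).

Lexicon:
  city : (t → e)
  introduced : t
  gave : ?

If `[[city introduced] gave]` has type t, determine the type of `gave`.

[[city introduced] gave] must have type t. The sister [city introduced] has type e; that is not a function onto t, so gave must be the functor, of type (e → t).

(e → t)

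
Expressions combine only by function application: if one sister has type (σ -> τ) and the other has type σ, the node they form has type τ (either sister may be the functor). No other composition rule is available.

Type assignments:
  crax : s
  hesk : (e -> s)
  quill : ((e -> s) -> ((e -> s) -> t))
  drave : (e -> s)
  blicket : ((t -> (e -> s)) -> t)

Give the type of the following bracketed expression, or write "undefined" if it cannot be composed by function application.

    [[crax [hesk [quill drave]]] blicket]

undefined

[quill drave] — quill of type ((e -> s) -> ((e -> s) -> t)) combines with drave of type (e -> s): type ((e -> s) -> t).
[hesk [quill drave]] — [quill drave] of type ((e -> s) -> t) combines with hesk of type (e -> s): type t.
At [crax [hesk [quill drave]]]: neither s nor t can take the other as argument; the node is ill-typed.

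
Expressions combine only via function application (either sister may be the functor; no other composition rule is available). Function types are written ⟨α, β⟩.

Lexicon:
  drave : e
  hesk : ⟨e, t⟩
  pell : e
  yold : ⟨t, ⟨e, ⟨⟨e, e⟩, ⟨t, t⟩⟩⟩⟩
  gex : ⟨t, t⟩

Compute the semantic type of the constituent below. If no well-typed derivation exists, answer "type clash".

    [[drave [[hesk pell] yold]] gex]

type clash

At [hesk pell], hesk : ⟨e, t⟩ takes pell : e, giving t.
At [[hesk pell] yold], yold : ⟨t, ⟨e, ⟨⟨e, e⟩, ⟨t, t⟩⟩⟩⟩ takes [hesk pell] : t, giving ⟨e, ⟨⟨e, e⟩, ⟨t, t⟩⟩⟩.
At [drave [[hesk pell] yold]], [[hesk pell] yold] : ⟨e, ⟨⟨e, e⟩, ⟨t, t⟩⟩⟩ takes drave : e, giving ⟨⟨e, e⟩, ⟨t, t⟩⟩.
[[drave [[hesk pell] yold]] gex]: ⟨⟨e, e⟩, ⟨t, t⟩⟩ and ⟨t, t⟩ cannot combine by function application — type clash.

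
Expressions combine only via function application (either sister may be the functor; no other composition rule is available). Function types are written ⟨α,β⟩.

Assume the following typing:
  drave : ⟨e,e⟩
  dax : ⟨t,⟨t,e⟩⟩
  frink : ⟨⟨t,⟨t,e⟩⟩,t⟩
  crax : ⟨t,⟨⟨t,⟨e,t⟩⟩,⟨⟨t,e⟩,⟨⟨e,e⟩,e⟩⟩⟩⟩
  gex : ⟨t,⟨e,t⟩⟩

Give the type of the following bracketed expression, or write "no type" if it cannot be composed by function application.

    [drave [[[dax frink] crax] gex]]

At [dax frink], frink : ⟨⟨t,⟨t,e⟩⟩,t⟩ takes dax : ⟨t,⟨t,e⟩⟩, giving t.
At [[dax frink] crax], crax : ⟨t,⟨⟨t,⟨e,t⟩⟩,⟨⟨t,e⟩,⟨⟨e,e⟩,e⟩⟩⟩⟩ takes [dax frink] : t, giving ⟨⟨t,⟨e,t⟩⟩,⟨⟨t,e⟩,⟨⟨e,e⟩,e⟩⟩⟩.
At [[[dax frink] crax] gex], [[dax frink] crax] : ⟨⟨t,⟨e,t⟩⟩,⟨⟨t,e⟩,⟨⟨e,e⟩,e⟩⟩⟩ takes gex : ⟨t,⟨e,t⟩⟩, giving ⟨⟨t,e⟩,⟨⟨e,e⟩,e⟩⟩.
[drave [[[dax frink] crax] gex]]: ⟨e,e⟩ and ⟨⟨t,e⟩,⟨⟨e,e⟩,e⟩⟩ cannot combine by function application — type clash.

no type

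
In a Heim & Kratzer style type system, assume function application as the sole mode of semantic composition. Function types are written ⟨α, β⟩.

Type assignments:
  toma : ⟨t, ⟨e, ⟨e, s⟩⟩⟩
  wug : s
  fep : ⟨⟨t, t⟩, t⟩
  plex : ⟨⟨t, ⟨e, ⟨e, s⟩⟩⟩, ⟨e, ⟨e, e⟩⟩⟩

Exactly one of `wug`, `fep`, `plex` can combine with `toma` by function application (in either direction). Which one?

plex

wug : s — does not combine with toma.
fep : ⟨⟨t, t⟩, t⟩ — does not combine with toma.
plex — combines: plex : ⟨⟨t, ⟨e, ⟨e, s⟩⟩⟩, ⟨e, ⟨e, e⟩⟩⟩ takes toma : ⟨t, ⟨e, ⟨e, s⟩⟩⟩ as argument, giving ⟨e, ⟨e, e⟩⟩.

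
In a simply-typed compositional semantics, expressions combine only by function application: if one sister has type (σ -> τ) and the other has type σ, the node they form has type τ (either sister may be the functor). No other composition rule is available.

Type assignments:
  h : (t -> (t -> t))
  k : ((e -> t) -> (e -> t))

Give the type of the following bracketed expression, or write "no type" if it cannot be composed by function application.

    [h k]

At [h k]: neither (t -> (t -> t)) nor ((e -> t) -> (e -> t)) can take the other as argument; the node is ill-typed.

no type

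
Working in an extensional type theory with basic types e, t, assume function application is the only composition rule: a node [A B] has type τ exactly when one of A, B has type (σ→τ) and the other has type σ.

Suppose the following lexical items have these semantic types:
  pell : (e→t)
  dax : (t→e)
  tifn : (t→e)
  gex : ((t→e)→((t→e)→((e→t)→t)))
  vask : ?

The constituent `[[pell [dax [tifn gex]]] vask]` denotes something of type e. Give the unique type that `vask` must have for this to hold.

(t→e)

[[pell [dax [tifn gex]]] vask] is required to be e. [pell [dax [tifn gex]]] : t cannot yield e as functor, so vask : (t→e).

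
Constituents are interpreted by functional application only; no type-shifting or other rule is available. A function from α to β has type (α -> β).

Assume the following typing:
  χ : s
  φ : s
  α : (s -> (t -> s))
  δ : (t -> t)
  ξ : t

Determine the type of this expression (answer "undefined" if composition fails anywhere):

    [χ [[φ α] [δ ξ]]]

undefined

[φ α] — α of type (s -> (t -> s)) combines with φ of type s: type (t -> s).
[δ ξ] — δ of type (t -> t) combines with ξ of type t: type t.
[[φ α] [δ ξ]] — [φ α] of type (t -> s) combines with [δ ξ] of type t: type s.
[χ [[φ α] [δ ξ]]]: s with s — neither is a function whose domain matches the other; composition fails here.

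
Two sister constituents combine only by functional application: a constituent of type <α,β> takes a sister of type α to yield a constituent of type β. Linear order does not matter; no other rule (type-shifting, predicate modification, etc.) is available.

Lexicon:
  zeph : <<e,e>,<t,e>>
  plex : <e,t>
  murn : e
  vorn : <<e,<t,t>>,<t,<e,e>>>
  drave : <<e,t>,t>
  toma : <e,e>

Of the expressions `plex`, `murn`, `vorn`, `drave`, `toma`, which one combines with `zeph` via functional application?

plex : <e,t> — zeph needs <e,e>; plex needs e; neither fits.
murn : e — zeph needs <e,e>; murn needs nothing (atomic); neither fits.
vorn : <<e,<t,t>>,<t,<e,e>>> — zeph needs <e,e>; vorn needs <e,<t,t>>; neither fits.
drave : <<e,t>,t> — zeph needs <e,e>; drave needs <e,t>; neither fits.
toma — combines: zeph : <<e,e>,<t,e>> takes toma : <e,e> as argument, giving <t,e>.

toma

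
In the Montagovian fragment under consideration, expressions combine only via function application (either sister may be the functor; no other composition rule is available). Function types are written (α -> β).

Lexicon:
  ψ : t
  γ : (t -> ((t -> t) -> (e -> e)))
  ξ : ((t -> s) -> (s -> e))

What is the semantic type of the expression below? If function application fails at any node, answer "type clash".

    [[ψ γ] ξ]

[ψ γ]: γ is (t -> ((t -> t) -> (e -> e))), ψ is t; result ((t -> t) -> (e -> e)).
[[ψ γ] ξ]: ((t -> t) -> (e -> e)) and ((t -> s) -> (s -> e)) cannot combine by function application — type clash.

type clash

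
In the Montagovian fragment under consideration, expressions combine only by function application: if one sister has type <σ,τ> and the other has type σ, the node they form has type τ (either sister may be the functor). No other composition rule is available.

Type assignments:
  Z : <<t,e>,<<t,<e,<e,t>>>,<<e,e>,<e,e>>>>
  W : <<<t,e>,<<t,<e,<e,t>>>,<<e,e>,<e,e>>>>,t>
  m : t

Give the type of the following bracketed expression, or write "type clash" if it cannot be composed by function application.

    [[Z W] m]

At [Z W], W : <<<t,e>,<<t,<e,<e,t>>>,<<e,e>,<e,e>>>>,t> takes Z : <<t,e>,<<t,<e,<e,t>>>,<<e,e>,<e,e>>>>, giving t.
[[Z W] m]: t with t — neither is a function whose domain matches the other; composition fails here.

type clash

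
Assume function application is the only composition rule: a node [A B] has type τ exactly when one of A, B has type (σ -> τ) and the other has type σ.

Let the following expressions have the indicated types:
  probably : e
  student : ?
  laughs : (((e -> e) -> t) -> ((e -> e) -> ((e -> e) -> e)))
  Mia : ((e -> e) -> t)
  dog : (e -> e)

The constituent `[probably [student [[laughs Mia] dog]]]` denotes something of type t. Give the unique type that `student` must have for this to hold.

(((e -> e) -> e) -> (e -> t))

[probably [student [[laughs Mia] dog]]] is required to be t. probably : e cannot yield t as functor, so [student [[laughs Mia] dog]] : (e -> t).
[student [[laughs Mia] dog]] is required to be (e -> t). [[laughs Mia] dog] : ((e -> e) -> e) cannot yield (e -> t) as functor, so student : (((e -> e) -> e) -> (e -> t)).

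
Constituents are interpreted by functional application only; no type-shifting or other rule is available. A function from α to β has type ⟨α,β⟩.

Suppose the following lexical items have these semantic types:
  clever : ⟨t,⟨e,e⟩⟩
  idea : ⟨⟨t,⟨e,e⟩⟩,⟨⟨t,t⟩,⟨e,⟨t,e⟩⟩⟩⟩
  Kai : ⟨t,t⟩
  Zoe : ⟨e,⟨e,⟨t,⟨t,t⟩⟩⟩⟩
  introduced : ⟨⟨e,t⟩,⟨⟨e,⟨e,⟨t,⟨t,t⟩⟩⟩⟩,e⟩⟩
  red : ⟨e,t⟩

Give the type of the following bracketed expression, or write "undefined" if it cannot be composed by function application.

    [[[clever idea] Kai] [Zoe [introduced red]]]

⟨t,e⟩

[clever idea]: ⟨⟨t,⟨e,e⟩⟩,⟨⟨t,t⟩,⟨e,⟨t,e⟩⟩⟩⟩ applied to ⟨t,⟨e,e⟩⟩ yields ⟨⟨t,t⟩,⟨e,⟨t,e⟩⟩⟩.
[[clever idea] Kai]: ⟨⟨t,t⟩,⟨e,⟨t,e⟩⟩⟩ applied to ⟨t,t⟩ yields ⟨e,⟨t,e⟩⟩.
[introduced red]: ⟨⟨e,t⟩,⟨⟨e,⟨e,⟨t,⟨t,t⟩⟩⟩⟩,e⟩⟩ applied to ⟨e,t⟩ yields ⟨⟨e,⟨e,⟨t,⟨t,t⟩⟩⟩⟩,e⟩.
[Zoe [introduced red]]: ⟨⟨e,⟨e,⟨t,⟨t,t⟩⟩⟩⟩,e⟩ applied to ⟨e,⟨e,⟨t,⟨t,t⟩⟩⟩⟩ yields e.
[[[clever idea] Kai] [Zoe [introduced red]]]: ⟨e,⟨t,e⟩⟩ applied to e yields ⟨t,e⟩.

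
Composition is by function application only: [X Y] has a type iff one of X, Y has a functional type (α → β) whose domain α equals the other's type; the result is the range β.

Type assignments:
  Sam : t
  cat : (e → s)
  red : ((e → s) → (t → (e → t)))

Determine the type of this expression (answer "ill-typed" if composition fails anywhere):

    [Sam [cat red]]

(e → t)

[cat red]: red is ((e → s) → (t → (e → t))), cat is (e → s); result (t → (e → t)).
[Sam [cat red]]: [cat red] is (t → (e → t)), Sam is t; result (e → t).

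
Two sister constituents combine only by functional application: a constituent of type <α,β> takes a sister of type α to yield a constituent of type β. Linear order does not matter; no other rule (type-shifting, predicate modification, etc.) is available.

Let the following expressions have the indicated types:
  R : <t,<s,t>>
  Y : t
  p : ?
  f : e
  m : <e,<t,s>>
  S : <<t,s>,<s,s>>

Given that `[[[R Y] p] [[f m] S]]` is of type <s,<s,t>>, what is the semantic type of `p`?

<<s,t>,<<s,s>,<s,<s,t>>>>

[[[R Y] p] [[f m] S]] is required to be <s,<s,t>>. [[f m] S] : <s,s> cannot yield <s,<s,t>> as functor, so [[R Y] p] : <<s,s>,<s,<s,t>>>.
[[R Y] p] is required to be <<s,s>,<s,<s,t>>>. [R Y] : <s,t> cannot yield <<s,s>,<s,<s,t>>> as functor, so p : <<s,t>,<<s,s>,<s,<s,t>>>>.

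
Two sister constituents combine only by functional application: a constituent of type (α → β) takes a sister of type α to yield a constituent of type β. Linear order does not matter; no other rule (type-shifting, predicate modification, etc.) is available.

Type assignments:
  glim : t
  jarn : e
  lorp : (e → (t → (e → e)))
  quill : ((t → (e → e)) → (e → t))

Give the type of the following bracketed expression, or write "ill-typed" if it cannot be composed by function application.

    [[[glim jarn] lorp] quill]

ill-typed

[glim jarn]: t with e — neither is a function whose domain matches the other; composition fails here.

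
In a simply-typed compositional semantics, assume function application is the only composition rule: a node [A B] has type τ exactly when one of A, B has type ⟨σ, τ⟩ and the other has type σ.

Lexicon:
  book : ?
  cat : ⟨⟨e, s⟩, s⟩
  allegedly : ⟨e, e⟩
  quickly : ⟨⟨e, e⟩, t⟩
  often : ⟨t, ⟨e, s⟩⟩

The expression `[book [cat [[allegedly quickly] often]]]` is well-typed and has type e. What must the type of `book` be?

At [book [cat [[allegedly quickly] often]]] (required: e): [cat [[allegedly quickly] often]] is s, which is not a function with range e; hence book is the functor — type ⟨s, e⟩.

⟨s, e⟩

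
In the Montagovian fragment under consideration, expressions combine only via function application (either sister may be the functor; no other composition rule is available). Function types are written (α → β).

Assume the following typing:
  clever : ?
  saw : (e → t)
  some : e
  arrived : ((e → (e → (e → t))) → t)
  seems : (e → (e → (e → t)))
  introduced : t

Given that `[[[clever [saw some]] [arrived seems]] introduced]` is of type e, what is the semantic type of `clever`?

[[[clever [saw some]] [arrived seems]] introduced] must have type e. The sister introduced has type t; that is not a function onto e, so [[clever [saw some]] [arrived seems]] must be the functor, of type (t → e).
[[clever [saw some]] [arrived seems]] must have type (t → e). The sister [arrived seems] has type t; that is not a function onto (t → e), so [clever [saw some]] must be the functor, of type (t → (t → e)).
[clever [saw some]] must have type (t → (t → e)). The sister [saw some] has type t; that is not a function onto (t → (t → e)), so clever must be the functor, of type (t → (t → (t → e))).

(t → (t → (t → e)))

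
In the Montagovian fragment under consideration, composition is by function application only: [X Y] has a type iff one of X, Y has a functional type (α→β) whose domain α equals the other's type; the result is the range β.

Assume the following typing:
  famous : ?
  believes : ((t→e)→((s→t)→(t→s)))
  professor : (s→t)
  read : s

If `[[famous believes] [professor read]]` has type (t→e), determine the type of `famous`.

(((t→e)→((s→t)→(t→s)))→(t→(t→e)))

[[famous believes] [professor read]] is required to be (t→e). [professor read] : t cannot yield (t→e) as functor, so [famous believes] : (t→(t→e)).
[famous believes] is required to be (t→(t→e)). believes : ((t→e)→((s→t)→(t→s))) cannot yield (t→(t→e)) as functor, so famous : (((t→e)→((s→t)→(t→s)))→(t→(t→e))).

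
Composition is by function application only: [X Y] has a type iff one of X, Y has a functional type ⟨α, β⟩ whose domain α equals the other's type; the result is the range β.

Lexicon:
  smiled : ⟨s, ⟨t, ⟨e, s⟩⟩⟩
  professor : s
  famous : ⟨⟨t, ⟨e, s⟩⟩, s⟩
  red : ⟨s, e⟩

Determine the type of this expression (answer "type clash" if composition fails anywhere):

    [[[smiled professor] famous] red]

e

[smiled professor]: ⟨s, ⟨t, ⟨e, s⟩⟩⟩ applied to s yields ⟨t, ⟨e, s⟩⟩.
[[smiled professor] famous]: ⟨⟨t, ⟨e, s⟩⟩, s⟩ applied to ⟨t, ⟨e, s⟩⟩ yields s.
[[[smiled professor] famous] red]: ⟨s, e⟩ applied to s yields e.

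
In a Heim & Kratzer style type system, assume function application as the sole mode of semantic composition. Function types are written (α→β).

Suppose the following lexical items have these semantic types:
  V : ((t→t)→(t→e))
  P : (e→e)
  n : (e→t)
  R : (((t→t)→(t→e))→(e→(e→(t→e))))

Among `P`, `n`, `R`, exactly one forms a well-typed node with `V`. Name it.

P : (e→e) — neither side's domain matches the other.
n : (e→t) — neither side's domain matches the other.
R — combines: R : (((t→t)→(t→e))→(e→(e→(t→e)))) takes V : ((t→t)→(t→e)) as argument, giving (e→(e→(t→e))).

R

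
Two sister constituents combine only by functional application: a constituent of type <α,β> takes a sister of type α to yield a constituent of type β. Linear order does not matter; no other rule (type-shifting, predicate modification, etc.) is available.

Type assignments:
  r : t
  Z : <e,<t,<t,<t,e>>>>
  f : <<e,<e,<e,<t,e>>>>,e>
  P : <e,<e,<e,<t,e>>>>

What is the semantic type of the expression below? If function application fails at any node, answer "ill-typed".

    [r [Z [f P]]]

<t,<t,e>>

[f P]: f is <<e,<e,<e,<t,e>>>>,e>, P is <e,<e,<e,<t,e>>>>; result e.
[Z [f P]]: Z is <e,<t,<t,<t,e>>>>, [f P] is e; result <t,<t,<t,e>>>.
[r [Z [f P]]]: [Z [f P]] is <t,<t,<t,e>>>, r is t; result <t,<t,e>>.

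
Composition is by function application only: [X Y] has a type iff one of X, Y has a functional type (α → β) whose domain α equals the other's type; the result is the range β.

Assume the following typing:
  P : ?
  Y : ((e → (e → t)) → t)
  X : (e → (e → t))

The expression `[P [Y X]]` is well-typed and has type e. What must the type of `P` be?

[P [Y X]] is required to be e. [Y X] : t cannot yield e as functor, so P : (t → e).

(t → e)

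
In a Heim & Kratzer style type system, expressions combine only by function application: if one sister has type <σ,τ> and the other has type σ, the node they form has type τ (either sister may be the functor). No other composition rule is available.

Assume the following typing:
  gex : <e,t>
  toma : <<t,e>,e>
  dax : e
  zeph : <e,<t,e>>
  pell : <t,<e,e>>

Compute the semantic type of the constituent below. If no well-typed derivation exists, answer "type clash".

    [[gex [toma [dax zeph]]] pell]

<e,e>

[dax zeph]: zeph is <e,<t,e>>, dax is e; result <t,e>.
[toma [dax zeph]]: toma is <<t,e>,e>, [dax zeph] is <t,e>; result e.
[gex [toma [dax zeph]]]: gex is <e,t>, [toma [dax zeph]] is e; result t.
[[gex [toma [dax zeph]]] pell]: pell is <t,<e,e>>, [gex [toma [dax zeph]]] is t; result <e,e>.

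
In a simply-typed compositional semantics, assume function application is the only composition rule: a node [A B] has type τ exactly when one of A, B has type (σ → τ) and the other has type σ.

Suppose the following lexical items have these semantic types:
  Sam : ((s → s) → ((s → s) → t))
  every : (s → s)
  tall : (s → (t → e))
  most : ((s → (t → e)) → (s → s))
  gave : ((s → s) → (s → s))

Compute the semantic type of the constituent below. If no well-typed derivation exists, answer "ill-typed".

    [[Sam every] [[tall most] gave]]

[Sam every]: functor Sam : ((s → s) → ((s → s) → t)), argument every : (s → s); result ((s → s) → t).
[tall most]: functor most : ((s → (t → e)) → (s → s)), argument tall : (s → (t → e)); result (s → s).
[[tall most] gave]: functor gave : ((s → s) → (s → s)), argument [tall most] : (s → s); result (s → s).
[[Sam every] [[tall most] gave]]: functor [Sam every] : ((s → s) → t), argument [[tall most] gave] : (s → s); result t.

t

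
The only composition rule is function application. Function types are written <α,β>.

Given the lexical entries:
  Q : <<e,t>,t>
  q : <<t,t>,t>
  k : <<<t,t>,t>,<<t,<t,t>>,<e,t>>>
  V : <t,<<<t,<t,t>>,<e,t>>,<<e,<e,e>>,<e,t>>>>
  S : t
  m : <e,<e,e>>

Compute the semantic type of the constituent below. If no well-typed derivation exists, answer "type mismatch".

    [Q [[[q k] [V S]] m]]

[q k]: functor k : <<<t,t>,t>,<<t,<t,t>>,<e,t>>>, argument q : <<t,t>,t>; result <<t,<t,t>>,<e,t>>.
[V S]: functor V : <t,<<<t,<t,t>>,<e,t>>,<<e,<e,e>>,<e,t>>>>, argument S : t; result <<<t,<t,t>>,<e,t>>,<<e,<e,e>>,<e,t>>>.
[[q k] [V S]]: functor [V S] : <<<t,<t,t>>,<e,t>>,<<e,<e,e>>,<e,t>>>, argument [q k] : <<t,<t,t>>,<e,t>>; result <<e,<e,e>>,<e,t>>.
[[[q k] [V S]] m]: functor [[q k] [V S]] : <<e,<e,e>>,<e,t>>, argument m : <e,<e,e>>; result <e,t>.
[Q [[[q k] [V S]] m]]: functor Q : <<e,t>,t>, argument [[[q k] [V S]] m] : <e,t>; result t.

t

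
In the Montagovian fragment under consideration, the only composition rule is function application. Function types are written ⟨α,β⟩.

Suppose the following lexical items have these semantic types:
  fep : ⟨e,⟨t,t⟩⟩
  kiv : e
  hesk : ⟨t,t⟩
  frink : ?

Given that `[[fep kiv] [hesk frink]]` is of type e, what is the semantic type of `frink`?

⟨⟨t,t⟩,⟨⟨t,t⟩,e⟩⟩

[[fep kiv] [hesk frink]] must have type e. The sister [fep kiv] has type ⟨t,t⟩; that is not a function onto e, so [hesk frink] must be the functor, of type ⟨⟨t,t⟩,e⟩.
[hesk frink] must have type ⟨⟨t,t⟩,e⟩. The sister hesk has type ⟨t,t⟩; that is not a function onto ⟨⟨t,t⟩,e⟩, so frink must be the functor, of type ⟨⟨t,t⟩,⟨⟨t,t⟩,e⟩⟩.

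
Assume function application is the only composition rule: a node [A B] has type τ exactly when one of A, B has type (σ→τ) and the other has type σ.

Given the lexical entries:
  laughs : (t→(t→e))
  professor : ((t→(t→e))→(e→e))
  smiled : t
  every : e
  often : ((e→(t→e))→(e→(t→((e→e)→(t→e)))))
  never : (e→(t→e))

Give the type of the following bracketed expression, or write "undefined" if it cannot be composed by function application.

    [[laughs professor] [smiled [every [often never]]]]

At [laughs professor], professor : ((t→(t→e))→(e→e)) takes laughs : (t→(t→e)), giving (e→e).
At [often never], often : ((e→(t→e))→(e→(t→((e→e)→(t→e))))) takes never : (e→(t→e)), giving (e→(t→((e→e)→(t→e)))).
At [every [often never]], [often never] : (e→(t→((e→e)→(t→e)))) takes every : e, giving (t→((e→e)→(t→e))).
At [smiled [every [often never]]], [every [often never]] : (t→((e→e)→(t→e))) takes smiled : t, giving ((e→e)→(t→e)).
At [[laughs professor] [smiled [every [often never]]]], [smiled [every [often never]]] : ((e→e)→(t→e)) takes [laughs professor] : (e→e), giving (t→e).

(t→e)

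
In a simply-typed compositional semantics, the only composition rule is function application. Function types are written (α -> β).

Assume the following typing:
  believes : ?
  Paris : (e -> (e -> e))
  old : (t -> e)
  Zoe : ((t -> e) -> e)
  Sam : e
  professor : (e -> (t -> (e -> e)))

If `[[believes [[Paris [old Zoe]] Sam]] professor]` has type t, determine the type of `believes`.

At [[believes [[Paris [old Zoe]] Sam]] professor] (required: t): professor is (e -> (t -> (e -> e))), which is not a function with range t; hence [believes [[Paris [old Zoe]] Sam]] is the functor — type ((e -> (t -> (e -> e))) -> t).
At [believes [[Paris [old Zoe]] Sam]] (required: ((e -> (t -> (e -> e))) -> t)): [[Paris [old Zoe]] Sam] is e, which is not a function with range ((e -> (t -> (e -> e))) -> t); hence believes is the functor — type (e -> ((e -> (t -> (e -> e))) -> t)).

(e -> ((e -> (t -> (e -> e))) -> t))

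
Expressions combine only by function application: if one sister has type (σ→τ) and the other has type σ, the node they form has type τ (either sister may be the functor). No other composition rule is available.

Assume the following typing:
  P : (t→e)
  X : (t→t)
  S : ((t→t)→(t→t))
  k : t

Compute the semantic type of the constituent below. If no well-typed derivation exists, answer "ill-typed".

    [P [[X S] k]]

[X S]: functor S : ((t→t)→(t→t)), argument X : (t→t); result (t→t).
[[X S] k]: functor [X S] : (t→t), argument k : t; result t.
[P [[X S] k]]: functor P : (t→e), argument [[X S] k] : t; result e.

e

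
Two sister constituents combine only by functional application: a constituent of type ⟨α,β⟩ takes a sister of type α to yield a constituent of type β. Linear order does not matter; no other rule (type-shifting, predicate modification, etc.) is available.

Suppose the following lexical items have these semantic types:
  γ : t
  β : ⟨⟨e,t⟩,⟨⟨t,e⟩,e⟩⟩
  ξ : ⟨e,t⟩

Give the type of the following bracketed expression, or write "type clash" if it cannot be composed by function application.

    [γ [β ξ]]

[β ξ]: β is ⟨⟨e,t⟩,⟨⟨t,e⟩,e⟩⟩, ξ is ⟨e,t⟩; result ⟨⟨t,e⟩,e⟩.
At [γ [β ξ]]: neither t nor ⟨⟨t,e⟩,e⟩ can take the other as argument; the node is ill-typed.

type clash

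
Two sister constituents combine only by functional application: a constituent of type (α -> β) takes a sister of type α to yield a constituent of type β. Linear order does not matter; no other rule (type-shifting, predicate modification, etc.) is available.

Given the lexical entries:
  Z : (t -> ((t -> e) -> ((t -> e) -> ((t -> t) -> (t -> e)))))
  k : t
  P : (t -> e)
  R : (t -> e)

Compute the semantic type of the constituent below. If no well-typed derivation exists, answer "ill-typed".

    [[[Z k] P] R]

((t -> t) -> (t -> e))

At [Z k], Z : (t -> ((t -> e) -> ((t -> e) -> ((t -> t) -> (t -> e))))) takes k : t, giving ((t -> e) -> ((t -> e) -> ((t -> t) -> (t -> e)))).
At [[Z k] P], [Z k] : ((t -> e) -> ((t -> e) -> ((t -> t) -> (t -> e)))) takes P : (t -> e), giving ((t -> e) -> ((t -> t) -> (t -> e))).
At [[[Z k] P] R], [[Z k] P] : ((t -> e) -> ((t -> t) -> (t -> e))) takes R : (t -> e), giving ((t -> t) -> (t -> e)).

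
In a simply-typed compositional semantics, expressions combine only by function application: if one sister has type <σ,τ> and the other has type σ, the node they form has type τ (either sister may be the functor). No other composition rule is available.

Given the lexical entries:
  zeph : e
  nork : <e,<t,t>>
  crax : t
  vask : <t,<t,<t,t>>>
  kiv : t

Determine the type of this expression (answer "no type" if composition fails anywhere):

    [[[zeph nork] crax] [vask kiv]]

<t,t>

[zeph nork]: nork is <e,<t,t>>, zeph is e; result <t,t>.
[[zeph nork] crax]: [zeph nork] is <t,t>, crax is t; result t.
[vask kiv]: vask is <t,<t,<t,t>>>, kiv is t; result <t,<t,t>>.
[[[zeph nork] crax] [vask kiv]]: [vask kiv] is <t,<t,t>>, [[zeph nork] crax] is t; result <t,t>.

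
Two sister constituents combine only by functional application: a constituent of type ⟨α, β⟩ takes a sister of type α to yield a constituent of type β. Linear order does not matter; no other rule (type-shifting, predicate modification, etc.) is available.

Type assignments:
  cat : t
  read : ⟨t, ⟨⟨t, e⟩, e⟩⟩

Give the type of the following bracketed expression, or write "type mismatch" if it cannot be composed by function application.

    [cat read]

⟨⟨t, e⟩, e⟩

[cat read]: ⟨t, ⟨⟨t, e⟩, e⟩⟩ applied to t yields ⟨⟨t, e⟩, e⟩.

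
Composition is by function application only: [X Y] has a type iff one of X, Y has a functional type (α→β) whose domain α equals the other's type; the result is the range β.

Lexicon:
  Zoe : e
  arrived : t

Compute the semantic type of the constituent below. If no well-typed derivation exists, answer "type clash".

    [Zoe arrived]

type clash

At [Zoe arrived]: neither e nor t can take the other as argument; the node is ill-typed.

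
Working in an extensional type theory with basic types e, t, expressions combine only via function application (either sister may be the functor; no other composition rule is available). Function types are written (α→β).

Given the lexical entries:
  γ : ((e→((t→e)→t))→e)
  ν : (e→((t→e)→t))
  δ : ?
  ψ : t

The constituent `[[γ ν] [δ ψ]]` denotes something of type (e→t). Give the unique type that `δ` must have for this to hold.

[[γ ν] [δ ψ]] is required to be (e→t). [γ ν] : e cannot yield (e→t) as functor, so [δ ψ] : (e→(e→t)).
[δ ψ] is required to be (e→(e→t)). ψ : t cannot yield (e→(e→t)) as functor, so δ : (t→(e→(e→t))).

(t→(e→(e→t)))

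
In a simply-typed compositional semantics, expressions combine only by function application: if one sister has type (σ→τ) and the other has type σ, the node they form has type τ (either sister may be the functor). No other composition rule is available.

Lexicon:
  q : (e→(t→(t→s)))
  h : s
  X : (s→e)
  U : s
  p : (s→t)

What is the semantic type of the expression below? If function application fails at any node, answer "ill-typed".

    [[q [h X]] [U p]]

(t→s)

[h X] — X of type (s→e) combines with h of type s: type e.
[q [h X]] — q of type (e→(t→(t→s))) combines with [h X] of type e: type (t→(t→s)).
[U p] — p of type (s→t) combines with U of type s: type t.
[[q [h X]] [U p]] — [q [h X]] of type (t→(t→s)) combines with [U p] of type t: type (t→s).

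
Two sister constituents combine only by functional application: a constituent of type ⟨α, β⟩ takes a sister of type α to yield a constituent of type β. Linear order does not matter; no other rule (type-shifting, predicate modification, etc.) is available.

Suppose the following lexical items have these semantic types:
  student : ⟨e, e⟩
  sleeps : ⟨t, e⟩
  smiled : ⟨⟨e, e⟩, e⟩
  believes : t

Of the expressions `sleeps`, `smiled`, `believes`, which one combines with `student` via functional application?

sleeps : ⟨t, e⟩ — neither side's domain matches the other.
smiled — combines: smiled : ⟨⟨e, e⟩, e⟩ takes student : ⟨e, e⟩ as argument, giving e.
believes : t — neither side's domain matches the other.

smiled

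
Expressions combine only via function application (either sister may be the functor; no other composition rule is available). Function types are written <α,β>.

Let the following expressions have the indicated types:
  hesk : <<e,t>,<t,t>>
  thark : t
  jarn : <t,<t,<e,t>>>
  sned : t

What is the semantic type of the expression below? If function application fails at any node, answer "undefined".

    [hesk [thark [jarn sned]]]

<t,t>

At [jarn sned], jarn : <t,<t,<e,t>>> takes sned : t, giving <t,<e,t>>.
At [thark [jarn sned]], [jarn sned] : <t,<e,t>> takes thark : t, giving <e,t>.
At [hesk [thark [jarn sned]]], hesk : <<e,t>,<t,t>> takes [thark [jarn sned]] : <e,t>, giving <t,t>.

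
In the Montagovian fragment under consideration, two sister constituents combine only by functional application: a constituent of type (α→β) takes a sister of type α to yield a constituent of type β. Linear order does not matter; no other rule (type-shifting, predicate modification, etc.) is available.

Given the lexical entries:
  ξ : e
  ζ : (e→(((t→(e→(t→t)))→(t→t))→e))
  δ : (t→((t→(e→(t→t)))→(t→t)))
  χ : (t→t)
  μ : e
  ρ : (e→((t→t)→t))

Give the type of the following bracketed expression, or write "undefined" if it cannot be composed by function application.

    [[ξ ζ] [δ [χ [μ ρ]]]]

[ξ ζ]: (e→(((t→(e→(t→t)))→(t→t))→e)) applied to e yields (((t→(e→(t→t)))→(t→t))→e).
[μ ρ]: (e→((t→t)→t)) applied to e yields ((t→t)→t).
[χ [μ ρ]]: ((t→t)→t) applied to (t→t) yields t.
[δ [χ [μ ρ]]]: (t→((t→(e→(t→t)))→(t→t))) applied to t yields ((t→(e→(t→t)))→(t→t)).
[[ξ ζ] [δ [χ [μ ρ]]]]: (((t→(e→(t→t)))→(t→t))→e) applied to ((t→(e→(t→t)))→(t→t)) yields e.

e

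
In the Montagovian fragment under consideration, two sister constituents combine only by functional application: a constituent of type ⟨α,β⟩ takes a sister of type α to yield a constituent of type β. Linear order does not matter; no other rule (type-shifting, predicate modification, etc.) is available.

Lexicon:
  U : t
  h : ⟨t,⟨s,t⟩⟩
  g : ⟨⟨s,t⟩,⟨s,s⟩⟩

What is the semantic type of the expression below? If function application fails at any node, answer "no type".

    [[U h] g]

⟨s,s⟩

[U h]: functor h : ⟨t,⟨s,t⟩⟩, argument U : t; result ⟨s,t⟩.
[[U h] g]: functor g : ⟨⟨s,t⟩,⟨s,s⟩⟩, argument [U h] : ⟨s,t⟩; result ⟨s,s⟩.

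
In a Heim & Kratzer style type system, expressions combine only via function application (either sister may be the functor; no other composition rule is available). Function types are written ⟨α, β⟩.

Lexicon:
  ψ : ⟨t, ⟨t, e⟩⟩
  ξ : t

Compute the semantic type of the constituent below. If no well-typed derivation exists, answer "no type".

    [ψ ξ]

⟨t, e⟩

[ψ ξ] — ψ of type ⟨t, ⟨t, e⟩⟩ combines with ξ of type t: type ⟨t, e⟩.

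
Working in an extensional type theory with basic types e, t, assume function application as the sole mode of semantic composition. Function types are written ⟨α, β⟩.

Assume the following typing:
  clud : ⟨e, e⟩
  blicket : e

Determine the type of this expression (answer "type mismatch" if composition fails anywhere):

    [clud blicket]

e

At [clud blicket], clud : ⟨e, e⟩ takes blicket : e, giving e.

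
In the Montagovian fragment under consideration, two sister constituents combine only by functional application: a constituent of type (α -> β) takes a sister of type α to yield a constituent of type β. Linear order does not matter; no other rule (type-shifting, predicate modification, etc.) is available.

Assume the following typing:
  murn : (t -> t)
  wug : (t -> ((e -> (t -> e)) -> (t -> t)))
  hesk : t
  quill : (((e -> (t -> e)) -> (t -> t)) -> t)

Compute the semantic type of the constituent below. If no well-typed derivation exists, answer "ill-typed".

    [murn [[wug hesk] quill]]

At [wug hesk], wug : (t -> ((e -> (t -> e)) -> (t -> t))) takes hesk : t, giving ((e -> (t -> e)) -> (t -> t)).
At [[wug hesk] quill], quill : (((e -> (t -> e)) -> (t -> t)) -> t) takes [wug hesk] : ((e -> (t -> e)) -> (t -> t)), giving t.
At [murn [[wug hesk] quill]], murn : (t -> t) takes [[wug hesk] quill] : t, giving t.

t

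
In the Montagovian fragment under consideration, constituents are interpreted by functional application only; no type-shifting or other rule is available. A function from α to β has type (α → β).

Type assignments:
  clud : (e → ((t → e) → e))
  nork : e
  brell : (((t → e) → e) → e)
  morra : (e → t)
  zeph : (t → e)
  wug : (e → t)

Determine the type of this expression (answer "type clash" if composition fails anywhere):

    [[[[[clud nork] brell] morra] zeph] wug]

t

At [clud nork], clud : (e → ((t → e) → e)) takes nork : e, giving ((t → e) → e).
At [[clud nork] brell], brell : (((t → e) → e) → e) takes [clud nork] : ((t → e) → e), giving e.
At [[[clud nork] brell] morra], morra : (e → t) takes [[clud nork] brell] : e, giving t.
At [[[[clud nork] brell] morra] zeph], zeph : (t → e) takes [[[clud nork] brell] morra] : t, giving e.
At [[[[[clud nork] brell] morra] zeph] wug], wug : (e → t) takes [[[[clud nork] brell] morra] zeph] : e, giving t.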